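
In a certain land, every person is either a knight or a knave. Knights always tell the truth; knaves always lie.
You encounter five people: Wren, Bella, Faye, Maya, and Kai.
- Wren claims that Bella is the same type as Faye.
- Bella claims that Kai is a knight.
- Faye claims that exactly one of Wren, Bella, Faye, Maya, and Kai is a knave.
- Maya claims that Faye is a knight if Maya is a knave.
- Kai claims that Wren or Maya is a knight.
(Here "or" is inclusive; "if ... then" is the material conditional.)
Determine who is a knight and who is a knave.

Since Wren is a knave, "Bella is the same type as Faye" needs to be false, which holds.
Bella is a knight, so "Kai is a knight" must be True — and it is.
Since Faye is a knave, "exactly one of Wren, Bella, Faye, Maya, and Kai is a knave" needs to be false, which holds.
Maya is a knight; "Faye is a knight if Maya is a knave" is True, as required.
Kai is a knight; "Wren or Maya is a knight" is True, as required.

Knights: Bella, Maya, and Kai. Knaves: Wren and Faye.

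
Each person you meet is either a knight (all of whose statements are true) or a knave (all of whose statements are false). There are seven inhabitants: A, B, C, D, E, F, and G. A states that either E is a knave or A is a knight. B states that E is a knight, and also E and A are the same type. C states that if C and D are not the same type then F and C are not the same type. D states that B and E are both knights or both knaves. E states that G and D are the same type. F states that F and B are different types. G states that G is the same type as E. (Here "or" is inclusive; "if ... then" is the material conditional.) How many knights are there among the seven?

2

The unique consistent assignment is A=knave, B=knave, C=knight, D=knave, E=knight, F=knave, G=knave.
That has 2 knights.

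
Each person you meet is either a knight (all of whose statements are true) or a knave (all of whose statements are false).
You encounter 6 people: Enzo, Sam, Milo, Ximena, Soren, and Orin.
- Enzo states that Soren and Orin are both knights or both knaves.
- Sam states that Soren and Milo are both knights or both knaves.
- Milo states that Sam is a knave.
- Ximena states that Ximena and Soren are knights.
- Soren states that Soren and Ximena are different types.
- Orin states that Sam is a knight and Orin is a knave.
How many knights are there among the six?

The unique consistent assignment is Enzo=knight, Sam=knave, Milo=knight, Ximena=knave, Soren=knave, Orin=knave.
That has 2 knights.

2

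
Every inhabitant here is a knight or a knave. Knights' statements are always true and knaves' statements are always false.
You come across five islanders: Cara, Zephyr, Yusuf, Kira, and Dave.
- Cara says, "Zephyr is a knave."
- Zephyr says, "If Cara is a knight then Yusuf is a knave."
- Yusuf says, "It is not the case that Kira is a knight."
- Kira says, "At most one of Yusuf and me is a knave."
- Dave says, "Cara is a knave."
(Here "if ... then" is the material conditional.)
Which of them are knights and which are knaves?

Suppose Cara is a knight. Then Cara's statement "Zephyr is a knave" would have to be true. Checking the 16 ways to assign the others, none is consistent with every speaker.
(For instance, with Zephyr=knight, Yusuf=knave, Kira=knight, Dave=knight, Cara's claim "Zephyr is a knave" comes out false where it would need to be true.)
So Cara must be a knave, making "Zephyr is a knave" false. Taking Cara=knave, Zephyr=knight, Yusuf=knave, Kira=knight, Dave=knight, each remaining statement checks out:
  Zephyr (knight): "if Cara is a knight then Yusuf is a knave" — true. ✓
  Yusuf (knave): "it is not the case that Kira is a knight" — false. ✓
  Kira (knight): "at most one of Yusuf and me is a knave" — true. ✓
  Dave (knight): "Cara is a knave" — true. ✓
This is the unique consistent assignment.

Cara is a knave, Zephyr is a knight, Yusuf is a knave, Kira is a knight, and Dave is a knight.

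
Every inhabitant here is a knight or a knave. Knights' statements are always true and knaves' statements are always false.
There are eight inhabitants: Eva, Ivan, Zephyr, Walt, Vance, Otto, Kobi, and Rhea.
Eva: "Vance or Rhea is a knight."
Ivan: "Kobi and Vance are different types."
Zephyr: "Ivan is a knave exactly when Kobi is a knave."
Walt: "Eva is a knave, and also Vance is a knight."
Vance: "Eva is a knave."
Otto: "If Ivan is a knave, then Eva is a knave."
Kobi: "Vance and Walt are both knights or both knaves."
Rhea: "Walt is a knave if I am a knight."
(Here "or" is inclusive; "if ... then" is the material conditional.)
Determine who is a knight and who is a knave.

Eva is a knight, Ivan is a knight, Zephyr is a knight, Walt is a knave, Vance is a knave, Otto is a knight, Kobi is a knight, and Rhea is a knight.

Since Eva is a knight, "Vance or Rhea is a knight" needs to be True, which holds.
Ivan is a knight, so "Kobi and Vance are different types" must be True — and it is.
Zephyr is a knight, so "Ivan is a knave exactly when Kobi is a knave" must be True — and it is.
Walt is a knave, and the claim "Eva is a knave, and also Vance is a knight" is indeed False.
Since Vance is a knave, "Eva is a knave" needs to be False, which holds.
Since Otto is a knight, "if Ivan is a knave, then Eva is a knave" needs to be True, which holds.
Kobi (knight): "Vance and Walt are both knights or both knaves" — True. ✓
As a knight, Rhea's statement "Walt is a knave if I am a knight" should be True; it is.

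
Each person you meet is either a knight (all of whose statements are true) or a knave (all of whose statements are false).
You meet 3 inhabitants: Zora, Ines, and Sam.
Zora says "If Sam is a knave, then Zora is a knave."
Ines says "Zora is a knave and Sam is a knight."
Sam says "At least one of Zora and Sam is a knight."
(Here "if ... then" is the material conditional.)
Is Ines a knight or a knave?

Ines is a knave.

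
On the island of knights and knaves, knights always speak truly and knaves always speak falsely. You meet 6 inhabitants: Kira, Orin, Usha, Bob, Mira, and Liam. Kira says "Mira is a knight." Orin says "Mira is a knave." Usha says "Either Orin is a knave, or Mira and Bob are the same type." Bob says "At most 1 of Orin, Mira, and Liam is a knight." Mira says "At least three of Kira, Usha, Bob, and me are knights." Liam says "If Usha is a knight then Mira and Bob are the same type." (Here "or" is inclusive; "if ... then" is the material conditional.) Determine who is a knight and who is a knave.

Knights: Orin, Usha, and Liam. Knaves: Kira, Bob, and Mira.

Kira is a knave, so "Mira is a knight" must be False — and it is.
Orin is a knight, so "Mira is a knave" must be true — and it is.
Usha is a knight; "either Orin is a knave, or Mira and Bob are the same type" is true, as required.
Bob (knave): "at most 1 of Orin, Mira, and Liam is a knight" — False. ✓
Mira is a knave; "at least three of Kira, Usha, Bob, and me are knights" is False, as required.
Since Liam is a knight, "if Usha is a knight then Mira and Bob are the same type" needs to be true, which holds.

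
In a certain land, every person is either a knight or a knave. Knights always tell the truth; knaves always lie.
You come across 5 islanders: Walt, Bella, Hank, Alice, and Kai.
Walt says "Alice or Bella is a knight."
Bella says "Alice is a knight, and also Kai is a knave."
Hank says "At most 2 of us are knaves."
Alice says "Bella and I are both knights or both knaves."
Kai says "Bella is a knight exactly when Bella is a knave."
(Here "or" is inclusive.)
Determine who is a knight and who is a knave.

Knights: Walt, Bella, Hank, and Alice. Knaves: Kai.

Walt is a knight; "Alice or Bella is a knight" is True, as required.
Bella (knight): "Alice is a knight, and also Kai is a knave" — True. ✓
Hank is a knight, so "at most 2 of us are knaves" must be True — and it is.
Alice (knight): "Bella and I are both knights or both knaves" — True. ✓
Since Kai is a knave, "Bella is a knight exactly when Bella is a knave" needs to be False, which holds.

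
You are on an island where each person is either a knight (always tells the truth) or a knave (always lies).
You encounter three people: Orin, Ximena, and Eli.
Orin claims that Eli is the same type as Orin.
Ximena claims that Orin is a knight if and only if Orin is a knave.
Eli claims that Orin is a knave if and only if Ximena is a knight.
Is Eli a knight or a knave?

Eli is a knight.

Consistent assignments: {Orin=knight, Ximena=knave, Eli=knight}
In every consistent assignment, Eli is a knight.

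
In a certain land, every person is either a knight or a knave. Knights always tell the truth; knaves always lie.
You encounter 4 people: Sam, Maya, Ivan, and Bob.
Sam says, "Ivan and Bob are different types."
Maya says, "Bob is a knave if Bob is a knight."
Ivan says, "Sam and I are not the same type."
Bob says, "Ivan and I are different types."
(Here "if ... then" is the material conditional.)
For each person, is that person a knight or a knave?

Knights: Maya. Knaves: Sam, Ivan, and Bob.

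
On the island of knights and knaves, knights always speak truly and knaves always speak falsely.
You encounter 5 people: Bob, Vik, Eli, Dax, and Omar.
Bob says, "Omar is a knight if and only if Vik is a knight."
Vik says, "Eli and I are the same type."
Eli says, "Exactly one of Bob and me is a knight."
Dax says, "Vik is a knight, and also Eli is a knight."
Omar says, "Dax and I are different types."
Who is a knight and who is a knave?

As a knave, Bob's statement "Omar is a knight if and only if Vik is a knight" should be false; it is.
Vik is a knave; "Eli and I are the same type" is false, as required.
Since Eli is a knight, "exactly one of Bob and me is a knight" needs to be true, which holds.
As a knave, Dax's statement "Vik is a knight, and also Eli is a knight" should be false; it is.
Omar is a knight, and the claim "Dax and I are different types" is indeed true.

Bob is a knave, Vik is a knave, Eli is a knight, Dax is a knave, and Omar is a knight.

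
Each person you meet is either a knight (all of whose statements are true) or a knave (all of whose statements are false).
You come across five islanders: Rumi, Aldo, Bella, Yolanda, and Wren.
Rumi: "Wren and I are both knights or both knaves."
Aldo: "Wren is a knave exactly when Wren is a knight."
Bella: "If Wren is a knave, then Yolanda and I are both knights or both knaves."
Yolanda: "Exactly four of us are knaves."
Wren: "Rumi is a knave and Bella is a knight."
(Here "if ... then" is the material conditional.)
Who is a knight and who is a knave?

Rumi is a knave, Aldo is a knave, Bella is a knight, Yolanda is a knave, and Wren is a knight.

Rumi is a knave, and the claim "Wren and I are both knights or both knaves" is indeed False.
As a knave, Aldo's statement "Wren is a knave exactly when Wren is a knight" should be False; it is.
Bella is a knight, and the claim "if Wren is a knave, then Yolanda and I are both knights or both knaves" is indeed true.
Yolanda (knave): "exactly four of us are knaves" — False. ✓
Wren is a knight, so "Rumi is a knave and Bella is a knight" must be true — and it is.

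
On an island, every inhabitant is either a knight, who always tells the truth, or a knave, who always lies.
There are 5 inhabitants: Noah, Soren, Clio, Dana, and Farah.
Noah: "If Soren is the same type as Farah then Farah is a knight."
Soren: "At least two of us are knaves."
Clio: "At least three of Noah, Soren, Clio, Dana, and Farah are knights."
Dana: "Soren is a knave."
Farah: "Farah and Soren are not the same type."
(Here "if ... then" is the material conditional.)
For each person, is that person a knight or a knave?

Knights: Noah, Clio, Dana, and Farah. Knaves: Soren.

Suppose Noah is a knave. Then Noah's statement "if Soren is the same type as Farah then Farah is a knight" would have to be false. Checking the 16 ways to assign the others, none is consistent with every speaker.
(For instance, with Soren=knave, Clio=knight, Dana=knight, Farah=knight, Noah's claim "if Soren is the same type as Farah then Farah is a knight" comes out true where it would need to be false.)
So Noah must be a knight, making "if Soren is the same type as Farah then Farah is a knight" true. Taking Noah=knight, Soren=knave, Clio=knight, Dana=knight, Farah=knight, each remaining statement checks out:
  Soren (knave): "at least two of us are knaves" — false. ✓
  Clio (knight): "at least three of Noah, Soren, Clio, Dana, and Farah are knights" — true. ✓
  Dana (knight): "Soren is a knave" — true. ✓
  Farah (knight): "Farah and Soren are not the same type" — true. ✓
This is the unique consistent assignment.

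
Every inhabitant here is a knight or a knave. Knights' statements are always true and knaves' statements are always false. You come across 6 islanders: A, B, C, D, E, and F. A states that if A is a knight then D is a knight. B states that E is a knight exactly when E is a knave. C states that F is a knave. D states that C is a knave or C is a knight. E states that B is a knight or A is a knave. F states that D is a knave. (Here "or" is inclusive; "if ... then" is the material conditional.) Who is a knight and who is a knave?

A is a knight, and the claim "if A is a knight then D is a knight" is indeed True.
B (knave): "E is a knight exactly when E is a knave" — False. ✓
C (knight): "F is a knave" — True. ✓
D is a knight, and the claim "C is a knave or C is a knight" is indeed True.
As a knave, E's statement "B is a knight or A is a knave" should be False; it is.
F is a knave, and the claim "D is a knave" is indeed False.

A is a knight, B is a knave, C is a knight, D is a knight, E is a knave, and F is a knave.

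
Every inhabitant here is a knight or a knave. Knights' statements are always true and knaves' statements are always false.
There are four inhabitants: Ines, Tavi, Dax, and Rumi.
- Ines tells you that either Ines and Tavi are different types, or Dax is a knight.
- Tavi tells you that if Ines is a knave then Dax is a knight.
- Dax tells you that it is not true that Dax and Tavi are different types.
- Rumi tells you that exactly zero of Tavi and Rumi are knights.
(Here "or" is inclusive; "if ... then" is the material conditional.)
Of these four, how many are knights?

3

The unique consistent assignment is Ines=knight, Tavi=knight, Dax=knight, Rumi=knave.
That has 3 knights.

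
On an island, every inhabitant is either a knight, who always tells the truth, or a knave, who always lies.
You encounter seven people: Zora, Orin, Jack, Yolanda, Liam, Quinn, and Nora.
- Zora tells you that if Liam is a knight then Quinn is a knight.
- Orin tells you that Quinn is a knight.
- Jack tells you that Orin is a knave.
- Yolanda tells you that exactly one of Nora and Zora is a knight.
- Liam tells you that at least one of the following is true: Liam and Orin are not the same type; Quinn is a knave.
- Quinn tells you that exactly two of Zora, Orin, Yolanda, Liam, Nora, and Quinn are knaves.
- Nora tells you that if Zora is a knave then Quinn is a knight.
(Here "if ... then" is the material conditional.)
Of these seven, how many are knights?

The unique consistent assignment is Zora=knave, Orin=knave, Jack=knight, Yolanda=knave, Liam=knight, Quinn=knave, Nora=knave.
That has 2 knights.

2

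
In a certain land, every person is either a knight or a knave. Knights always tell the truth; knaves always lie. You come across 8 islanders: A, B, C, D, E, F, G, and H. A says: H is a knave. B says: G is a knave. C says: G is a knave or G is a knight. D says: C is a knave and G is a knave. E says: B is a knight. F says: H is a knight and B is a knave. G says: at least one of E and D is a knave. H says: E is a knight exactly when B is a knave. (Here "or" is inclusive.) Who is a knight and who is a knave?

A is a knight, B is a knave, C is a knight, D is a knave, E is a knave, F is a knave, G is a knight, and H is a knave.

A is a knight, and the claim "H is a knave" is indeed True.
B is a knave, and the claim "G is a knave" is indeed False.
C is a knight, and the claim "G is a knave or G is a knight" is indeed True.
D is a knave, so "C is a knave and G is a knave" must be False — and it is.
E is a knave, so "B is a knight" must be False — and it is.
F is a knave; "H is a knight and B is a knave" is False, as required.
G is a knight, and the claim "at least one of E and D is a knave" is indeed True.
H is a knave, and the claim "E is a knight exactly when B is a knave" is indeed False.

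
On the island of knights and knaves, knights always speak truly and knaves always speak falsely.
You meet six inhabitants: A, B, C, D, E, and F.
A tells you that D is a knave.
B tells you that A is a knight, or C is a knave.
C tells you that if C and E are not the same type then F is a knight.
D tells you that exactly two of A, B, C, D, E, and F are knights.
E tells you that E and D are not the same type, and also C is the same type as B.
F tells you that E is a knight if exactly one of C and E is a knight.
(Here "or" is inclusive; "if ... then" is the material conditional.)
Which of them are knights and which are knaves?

A is a knight, B is a knight, C is a knight, D is a knave, E is a knight, and F is a knight.

Since A is a knight, "D is a knave" needs to be True, which holds.
B is a knight, so "A is a knight, or C is a knave" must be True — and it is.
C (knight): "if C and E are not the same type then F is a knight" — True. ✓
D is a knave; "exactly two of A, B, C, D, E, and F are knights" is false, as required.
E is a knight; "E and D are not the same type, and also C is the same type as B" is True, as required.
F is a knight, and the claim "E is a knight if exactly one of C and E is a knight" is indeed True.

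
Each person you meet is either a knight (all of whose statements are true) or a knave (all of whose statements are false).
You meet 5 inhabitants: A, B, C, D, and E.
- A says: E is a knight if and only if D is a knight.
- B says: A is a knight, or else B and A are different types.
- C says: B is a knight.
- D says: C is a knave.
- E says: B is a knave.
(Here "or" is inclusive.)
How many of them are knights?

3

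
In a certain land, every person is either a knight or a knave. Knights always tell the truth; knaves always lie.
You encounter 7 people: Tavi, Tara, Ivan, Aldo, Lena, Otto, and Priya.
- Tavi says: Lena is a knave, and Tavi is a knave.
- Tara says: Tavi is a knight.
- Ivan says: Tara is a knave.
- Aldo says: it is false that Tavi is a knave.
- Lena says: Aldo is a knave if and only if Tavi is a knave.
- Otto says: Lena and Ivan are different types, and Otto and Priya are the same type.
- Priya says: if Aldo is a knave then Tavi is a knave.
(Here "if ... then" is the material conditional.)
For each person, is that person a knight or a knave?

As a knave, Tavi's statement "Lena is a knave, and Tavi is a knave" should be false; it is.
Since Tara is a knave, "Tavi is a knight" needs to be false, which holds.
Ivan is a knight, and the claim "Tara is a knave" is indeed true.
As a knave, Aldo's statement "it is false that Tavi is a knave" should be false; it is.
As a knight, Lena's statement "Aldo is a knave if and only if Tavi is a knave" should be true; it is.
Otto (knave): "Lena and Ivan are different types, and Otto and Priya are the same type" — false. ✓
Priya is a knight, so "if Aldo is a knave then Tavi is a knave" must be true — and it is.

Knights: Ivan, Lena, and Priya. Knaves: Tavi, Tara, Aldo, and Otto.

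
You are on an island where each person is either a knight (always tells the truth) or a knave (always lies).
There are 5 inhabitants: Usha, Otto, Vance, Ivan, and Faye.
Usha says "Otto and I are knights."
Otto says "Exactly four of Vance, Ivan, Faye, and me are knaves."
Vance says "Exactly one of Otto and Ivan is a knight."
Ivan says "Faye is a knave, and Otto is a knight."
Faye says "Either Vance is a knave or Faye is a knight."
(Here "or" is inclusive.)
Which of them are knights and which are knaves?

Usha is a knave, Otto is a knave, Vance is a knave, Ivan is a knave, and Faye is a knight.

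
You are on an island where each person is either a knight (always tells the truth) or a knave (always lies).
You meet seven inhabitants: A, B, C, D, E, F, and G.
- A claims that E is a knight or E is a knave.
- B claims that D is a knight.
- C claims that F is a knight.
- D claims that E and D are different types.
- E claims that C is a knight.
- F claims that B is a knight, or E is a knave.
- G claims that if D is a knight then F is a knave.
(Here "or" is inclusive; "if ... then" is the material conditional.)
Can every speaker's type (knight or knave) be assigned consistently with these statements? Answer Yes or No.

No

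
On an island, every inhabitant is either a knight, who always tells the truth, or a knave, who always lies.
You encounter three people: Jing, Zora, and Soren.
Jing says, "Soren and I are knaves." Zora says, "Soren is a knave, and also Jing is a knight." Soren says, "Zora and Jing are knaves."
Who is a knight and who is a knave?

Suppose Jing is a knight. Then Jing's statement "Soren and I are knaves" would have to be true. Checking the 4 ways to assign the others, none is consistent with every speaker.
(For instance, with Zora=knave, Soren=knight, Jing's claim "Soren and I are knaves" comes out false where it would need to be true.)
So Jing must be a knave, making "Soren and I are knaves" false. Taking Jing=knave, Zora=knave, Soren=knight, each remaining statement checks out:
  Zora (knave): "Soren is a knave, and also Jing is a knight" — false. ✓
  Soren (knight): "Zora and Jing are knaves" — true. ✓
This is the unique consistent assignment.

Jing is a knave, Zora is a knave, and Soren is a knight.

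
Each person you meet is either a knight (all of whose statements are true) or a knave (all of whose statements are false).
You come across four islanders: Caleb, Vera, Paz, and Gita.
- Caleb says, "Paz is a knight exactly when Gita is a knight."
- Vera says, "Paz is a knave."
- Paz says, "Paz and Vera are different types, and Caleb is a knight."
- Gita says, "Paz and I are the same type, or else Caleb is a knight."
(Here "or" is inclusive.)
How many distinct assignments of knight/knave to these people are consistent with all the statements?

1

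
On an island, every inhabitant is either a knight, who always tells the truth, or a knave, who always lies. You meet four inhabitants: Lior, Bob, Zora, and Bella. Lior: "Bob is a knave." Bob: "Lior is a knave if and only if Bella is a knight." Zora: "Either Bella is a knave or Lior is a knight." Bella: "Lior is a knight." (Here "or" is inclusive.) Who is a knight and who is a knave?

Lior is a knight, Bob is a knave, Zora is a knight, and Bella is a knight.

Since Lior is a knight, "Bob is a knave" needs to be true, which holds.
Bob is a knave; "Lior is a knave if and only if Bella is a knight" is False, as required.
Zora is a knight; "either Bella is a knave or Lior is a knight" is true, as required.
Bella is a knight; "Lior is a knight" is true, as required.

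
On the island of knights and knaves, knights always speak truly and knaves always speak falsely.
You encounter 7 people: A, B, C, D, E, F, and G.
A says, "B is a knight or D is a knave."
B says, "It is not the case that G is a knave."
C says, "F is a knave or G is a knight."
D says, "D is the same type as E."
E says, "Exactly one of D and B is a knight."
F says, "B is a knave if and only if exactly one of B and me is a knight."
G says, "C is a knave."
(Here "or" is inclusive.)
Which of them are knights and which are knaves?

A is a knave, so "B is a knight or D is a knave" must be false — and it is.
B is a knave, so "it is not the case that G is a knave" must be false — and it is.
Since C is a knight, "F is a knave or G is a knight" needs to be True, which holds.
As a knight, D's statement "D is the same type as E" should be True; it is.
E is a knight, and the claim "exactly one of D and B is a knight" is indeed True.
F (knave): "B is a knave if and only if exactly one of B and me is a knight" — false. ✓
As a knave, G's statement "C is a knave" should be false; it is.

Knights: C, D, and E. Knaves: A, B, F, and G.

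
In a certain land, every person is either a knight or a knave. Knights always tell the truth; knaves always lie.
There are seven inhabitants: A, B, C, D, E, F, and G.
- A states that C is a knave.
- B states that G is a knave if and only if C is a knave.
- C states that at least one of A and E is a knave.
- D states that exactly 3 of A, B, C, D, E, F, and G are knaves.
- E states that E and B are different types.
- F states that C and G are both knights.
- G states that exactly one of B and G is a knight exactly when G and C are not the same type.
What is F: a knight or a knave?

F is a knave.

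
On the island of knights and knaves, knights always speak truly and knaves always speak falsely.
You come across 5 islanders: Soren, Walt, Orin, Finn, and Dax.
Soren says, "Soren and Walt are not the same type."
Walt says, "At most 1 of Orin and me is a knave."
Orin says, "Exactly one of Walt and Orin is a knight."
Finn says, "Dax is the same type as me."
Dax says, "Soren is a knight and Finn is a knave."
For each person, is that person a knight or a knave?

Soren is a knight, so "Soren and Walt are not the same type" must be True — and it is.
Walt is a knave, and the claim "at most 1 of Orin and me is a knave" is indeed false.
Orin is a knave; "exactly one of Walt and Orin is a knight" is false, as required.
Since Finn is a knave, "Dax is the same type as me" needs to be false, which holds.
Dax is a knight; "Soren is a knight and Finn is a knave" is True, as required.

Soren is a knight, Walt is a knave, Orin is a knave, Finn is a knave, and Dax is a knight.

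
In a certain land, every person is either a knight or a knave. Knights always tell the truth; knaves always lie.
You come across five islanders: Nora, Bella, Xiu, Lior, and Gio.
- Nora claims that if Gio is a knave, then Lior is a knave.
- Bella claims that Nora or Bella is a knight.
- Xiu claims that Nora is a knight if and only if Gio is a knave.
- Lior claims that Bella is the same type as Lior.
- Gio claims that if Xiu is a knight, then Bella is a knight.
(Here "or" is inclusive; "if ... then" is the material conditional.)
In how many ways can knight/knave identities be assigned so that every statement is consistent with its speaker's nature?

2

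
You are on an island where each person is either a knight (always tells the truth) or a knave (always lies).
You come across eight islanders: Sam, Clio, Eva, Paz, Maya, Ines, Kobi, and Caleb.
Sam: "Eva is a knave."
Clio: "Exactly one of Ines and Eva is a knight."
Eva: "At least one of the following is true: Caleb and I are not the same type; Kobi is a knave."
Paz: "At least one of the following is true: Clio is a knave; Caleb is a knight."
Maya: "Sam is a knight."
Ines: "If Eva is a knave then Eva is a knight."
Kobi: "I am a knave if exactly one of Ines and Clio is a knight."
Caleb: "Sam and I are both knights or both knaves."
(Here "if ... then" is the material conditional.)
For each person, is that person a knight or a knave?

Sam is a knight, Clio is a knave, Eva is a knave, Paz is a knight, Maya is a knight, Ines is a knave, Kobi is a knight, and Caleb is a knave.

Sam (knight): "Eva is a knave" — true. ✓
Clio (knave): "exactly one of Ines and Eva is a knight" — False. ✓
Eva is a knave, so "at least one of the following is true: Caleb and I are not the same type; Kobi is a knave" must be False — and it is.
Paz is a knight, and the claim "at least one of the following is true: Clio is a knave; Caleb is a knight" is indeed true.
Maya is a knight, and the claim "Sam is a knight" is indeed true.
Ines is a knave, so "if Eva is a knave then Eva is a knight" must be False — and it is.
As a knight, Kobi's statement "I am a knave if exactly one of Ines and Clio is a knight" should be true; it is.
Caleb is a knave, so "Sam and I are both knights or both knaves" must be False — and it is.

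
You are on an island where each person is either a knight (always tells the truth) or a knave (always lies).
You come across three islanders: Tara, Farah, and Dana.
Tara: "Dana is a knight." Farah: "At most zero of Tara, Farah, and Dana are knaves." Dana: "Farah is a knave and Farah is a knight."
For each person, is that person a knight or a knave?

Suppose Tara is a knight. Then Tara's statement "Dana is a knight" would have to be true. Checking the 4 ways to assign the others, none is consistent with every speaker.
(For instance, with Farah=knave, Dana=knave, Tara's claim "Dana is a knight" comes out false where it would need to be true.)
So Tara must be a knave, making "Dana is a knight" false. Taking Tara=knave, Farah=knave, Dana=knave, each remaining statement checks out:
  Farah (knave): "at most zero of Tara, Farah, and Dana are knaves" — false. ✓
  Dana (knave): "Farah is a knave and Farah is a knight" — false. ✓
This is the unique consistent assignment.

Knights: none. Knaves: Tara, Farah, and Dana.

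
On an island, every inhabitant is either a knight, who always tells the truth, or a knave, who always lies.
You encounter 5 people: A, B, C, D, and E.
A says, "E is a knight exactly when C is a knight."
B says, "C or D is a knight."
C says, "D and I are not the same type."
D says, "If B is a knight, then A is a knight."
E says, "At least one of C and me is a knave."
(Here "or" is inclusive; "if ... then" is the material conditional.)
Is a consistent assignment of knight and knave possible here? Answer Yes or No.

No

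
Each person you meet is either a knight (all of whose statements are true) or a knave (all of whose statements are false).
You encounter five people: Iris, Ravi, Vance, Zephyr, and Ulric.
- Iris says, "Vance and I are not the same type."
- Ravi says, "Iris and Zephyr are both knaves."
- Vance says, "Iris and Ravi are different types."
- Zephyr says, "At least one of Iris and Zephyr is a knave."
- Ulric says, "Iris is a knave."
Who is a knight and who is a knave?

Knights: Zephyr and Ulric. Knaves: Iris, Ravi, and Vance.

Iris is a knave, so "Vance and I are not the same type" must be false — and it is.
Since Ravi is a knave, "Iris and Zephyr are both knaves" needs to be false, which holds.
Vance is a knave; "Iris and Ravi are different types" is false, as required.
Zephyr is a knight, so "at least one of Iris and Zephyr is a knave" must be True — and it is.
Ulric (knight): "Iris is a knave" — True. ✓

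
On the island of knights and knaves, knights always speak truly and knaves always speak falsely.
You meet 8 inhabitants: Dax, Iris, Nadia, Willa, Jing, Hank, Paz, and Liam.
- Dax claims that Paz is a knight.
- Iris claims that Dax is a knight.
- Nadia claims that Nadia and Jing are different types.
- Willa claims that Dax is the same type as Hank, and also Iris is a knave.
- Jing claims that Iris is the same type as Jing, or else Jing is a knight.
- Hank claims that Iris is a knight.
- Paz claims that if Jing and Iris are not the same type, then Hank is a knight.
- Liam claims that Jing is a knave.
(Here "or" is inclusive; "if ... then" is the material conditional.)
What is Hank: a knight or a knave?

Hank is a knight.

Consistent assignments: {Dax=knight, Iris=knight, Nadia=knight, Willa=knave, Jing=knave, Hank=knight, Paz=knight, Liam=knight}; {Dax=knight, Iris=knight, Nadia=knave, Willa=knave, Jing=knave, Hank=knight, Paz=knight, Liam=knight}
In every consistent assignment, Hank is a knight.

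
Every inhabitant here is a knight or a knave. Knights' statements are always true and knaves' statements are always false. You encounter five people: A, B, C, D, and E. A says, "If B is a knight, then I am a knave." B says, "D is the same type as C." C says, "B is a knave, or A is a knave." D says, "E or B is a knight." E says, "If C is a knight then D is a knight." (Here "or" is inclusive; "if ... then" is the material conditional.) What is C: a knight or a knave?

Consistent assignments: {A=knight, B=knave, C=knight, D=knave, E=knave}
In every consistent assignment, C is a knight.

C is a knight.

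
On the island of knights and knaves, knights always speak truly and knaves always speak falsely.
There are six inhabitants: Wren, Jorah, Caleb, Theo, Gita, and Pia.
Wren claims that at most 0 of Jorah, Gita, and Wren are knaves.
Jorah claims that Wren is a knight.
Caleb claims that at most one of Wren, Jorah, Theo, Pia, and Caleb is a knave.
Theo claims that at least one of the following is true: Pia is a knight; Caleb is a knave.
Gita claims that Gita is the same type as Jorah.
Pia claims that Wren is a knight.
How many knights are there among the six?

6

The unique consistent assignment is Wren=knight, Jorah=knight, Caleb=knight, Theo=knight, Gita=knight, Pia=knight.
That has 6 knights.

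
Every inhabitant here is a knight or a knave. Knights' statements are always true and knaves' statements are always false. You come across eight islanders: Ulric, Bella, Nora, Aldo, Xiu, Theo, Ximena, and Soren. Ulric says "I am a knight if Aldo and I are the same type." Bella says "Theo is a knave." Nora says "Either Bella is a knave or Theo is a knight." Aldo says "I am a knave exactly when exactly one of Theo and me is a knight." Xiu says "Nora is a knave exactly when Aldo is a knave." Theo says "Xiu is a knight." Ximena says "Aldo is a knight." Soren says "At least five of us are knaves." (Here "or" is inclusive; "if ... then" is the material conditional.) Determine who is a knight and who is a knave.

Ulric is a knight, Bella is a knave, Nora is a knight, Aldo is a knight, Xiu is a knight, Theo is a knight, Ximena is a knight, and Soren is a knave.

Ulric is a knight; "I am a knight if Aldo and I are the same type" is true, as required.
Since Bella is a knave, "Theo is a knave" needs to be False, which holds.
Nora is a knight, so "either Bella is a knave or Theo is a knight" must be true — and it is.
Aldo is a knight; "I am a knave exactly when exactly one of Theo and me is a knight" is true, as required.
Xiu is a knight; "Nora is a knave exactly when Aldo is a knave" is true, as required.
Since Theo is a knight, "Xiu is a knight" needs to be true, which holds.
As a knight, Ximena's statement "Aldo is a knight" should be true; it is.
Soren is a knave, and the claim "at least five of us are knaves" is indeed False.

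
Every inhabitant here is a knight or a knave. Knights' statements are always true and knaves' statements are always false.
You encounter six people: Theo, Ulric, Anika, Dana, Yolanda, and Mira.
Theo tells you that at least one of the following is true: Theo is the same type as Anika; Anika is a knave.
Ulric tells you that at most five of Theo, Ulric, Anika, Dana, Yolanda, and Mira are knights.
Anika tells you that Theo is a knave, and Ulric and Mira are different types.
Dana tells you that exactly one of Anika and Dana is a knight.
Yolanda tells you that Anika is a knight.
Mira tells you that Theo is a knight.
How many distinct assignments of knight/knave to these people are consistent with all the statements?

2

Consistent assignments:
  Theo=knight, Ulric=knight, Anika=knave, Dana=knight, Yolanda=knave, Mira=knight
  Theo=knight, Ulric=knight, Anika=knave, Dana=knave, Yolanda=knave, Mira=knight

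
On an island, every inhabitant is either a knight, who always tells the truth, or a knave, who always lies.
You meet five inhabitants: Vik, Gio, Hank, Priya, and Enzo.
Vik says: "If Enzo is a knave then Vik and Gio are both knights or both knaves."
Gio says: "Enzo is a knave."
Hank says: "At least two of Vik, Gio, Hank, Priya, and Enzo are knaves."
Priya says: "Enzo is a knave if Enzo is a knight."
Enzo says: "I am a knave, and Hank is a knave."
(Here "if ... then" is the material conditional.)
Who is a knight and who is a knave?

Knights: Gio, Hank, and Priya. Knaves: Vik and Enzo.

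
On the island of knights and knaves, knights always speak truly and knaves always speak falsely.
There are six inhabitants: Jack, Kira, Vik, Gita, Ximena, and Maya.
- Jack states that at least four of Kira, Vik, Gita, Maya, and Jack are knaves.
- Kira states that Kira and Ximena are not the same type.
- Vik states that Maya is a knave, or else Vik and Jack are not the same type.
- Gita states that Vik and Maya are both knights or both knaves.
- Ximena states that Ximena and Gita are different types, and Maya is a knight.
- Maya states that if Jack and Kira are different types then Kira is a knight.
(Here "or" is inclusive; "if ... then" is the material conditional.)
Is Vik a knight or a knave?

Vik is a knave.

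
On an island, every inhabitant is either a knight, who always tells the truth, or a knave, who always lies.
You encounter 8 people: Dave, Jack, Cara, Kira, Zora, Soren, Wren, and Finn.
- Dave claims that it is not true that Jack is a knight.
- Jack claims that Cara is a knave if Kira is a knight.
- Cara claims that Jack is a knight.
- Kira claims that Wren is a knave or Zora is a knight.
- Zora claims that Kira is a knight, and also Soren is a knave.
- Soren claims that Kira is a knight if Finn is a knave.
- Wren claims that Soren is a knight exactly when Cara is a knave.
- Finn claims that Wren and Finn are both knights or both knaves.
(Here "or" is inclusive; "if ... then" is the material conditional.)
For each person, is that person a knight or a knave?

Dave is a knave, Jack is a knight, Cara is a knight, Kira is a knave, Zora is a knave, Soren is a knave, Wren is a knight, and Finn is a knave.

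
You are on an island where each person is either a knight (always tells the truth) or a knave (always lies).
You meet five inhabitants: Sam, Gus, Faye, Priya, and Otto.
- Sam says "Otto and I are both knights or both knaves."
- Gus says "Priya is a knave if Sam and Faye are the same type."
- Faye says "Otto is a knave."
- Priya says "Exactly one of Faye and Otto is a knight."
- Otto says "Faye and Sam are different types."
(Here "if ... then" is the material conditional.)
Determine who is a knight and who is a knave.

Suppose Sam is a knave. Then Sam's statement "Otto and I are both knights or both knaves" would have to be false. Checking the 16 ways to assign the others, none is consistent with every speaker.
(For instance, with Gus=knight, Faye=knave, Priya=knight, Otto=knight, Gus's claim "Priya is a knave if Sam and Faye are the same type" comes out false where it would need to be true.)
So Sam must be a knight, making "Otto and I are both knights or both knaves" true. Taking Sam=knight, Gus=knight, Faye=knave, Priya=knight, Otto=knight, each remaining statement checks out:
  Gus (knight): "Priya is a knave if Sam and Faye are the same type" — true. ✓
  Faye (knave): "Otto is a knave" — false. ✓
  Priya (knight): "exactly one of Faye and Otto is a knight" — true. ✓
  Otto (knight): "Faye and Sam are different types" — true. ✓
This is the unique consistent assignment.

Sam is a knight, Gus is a knight, Faye is a knave, Priya is a knight, and Otto is a knight.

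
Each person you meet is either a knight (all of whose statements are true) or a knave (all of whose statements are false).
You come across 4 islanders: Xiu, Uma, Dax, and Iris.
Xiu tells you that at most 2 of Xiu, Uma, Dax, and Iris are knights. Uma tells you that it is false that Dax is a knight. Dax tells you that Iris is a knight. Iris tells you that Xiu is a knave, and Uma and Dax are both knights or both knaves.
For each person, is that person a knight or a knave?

As a knight, Xiu's statement "at most 2 of Xiu, Uma, Dax, and Iris are knights" should be True; it is.
Uma is a knight; "it is false that Dax is a knight" is True, as required.
Dax is a knave, and the claim "Iris is a knight" is indeed False.
Since Iris is a knave, "Xiu is a knave, and Uma and Dax are both knights or both knaves" needs to be False, which holds.

Knights: Xiu and Uma. Knaves: Dax and Iris.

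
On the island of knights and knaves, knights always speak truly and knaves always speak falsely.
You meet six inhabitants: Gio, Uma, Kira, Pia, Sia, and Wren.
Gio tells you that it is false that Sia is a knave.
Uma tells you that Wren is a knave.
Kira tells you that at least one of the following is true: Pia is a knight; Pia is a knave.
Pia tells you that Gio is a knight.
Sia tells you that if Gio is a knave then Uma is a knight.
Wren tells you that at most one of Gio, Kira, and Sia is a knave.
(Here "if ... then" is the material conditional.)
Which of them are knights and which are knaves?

As a knight, Gio's statement "it is false that Sia is a knave" should be True; it is.
Uma is a knave; "Wren is a knave" is false, as required.
Kira (knight): "at least one of the following is true: Pia is a knight; Pia is a knave" — True. ✓
Since Pia is a knight, "Gio is a knight" needs to be True, which holds.
As a knight, Sia's statement "if Gio is a knave then Uma is a knight" should be True; it is.
Since Wren is a knight, "at most one of Gio, Kira, and Sia is a knave" needs to be True, which holds.

Knights: Gio, Kira, Pia, Sia, and Wren. Knaves: Uma.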